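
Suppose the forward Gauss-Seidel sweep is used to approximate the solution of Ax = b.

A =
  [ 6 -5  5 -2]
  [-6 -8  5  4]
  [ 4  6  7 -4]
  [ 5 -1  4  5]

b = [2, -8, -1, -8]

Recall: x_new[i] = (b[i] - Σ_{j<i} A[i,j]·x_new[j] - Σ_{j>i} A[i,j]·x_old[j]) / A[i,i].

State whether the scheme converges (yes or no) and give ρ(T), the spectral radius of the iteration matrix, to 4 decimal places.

no, ρ = 1.1733

Write A = D+L+U with D = diag(6, -8, 7, 5).
GS T = -(D+L)⁻¹U: row 0 first, T[0,3] = -(-2)/(6) = +0.3333; later rows by forward substitution.
  T[0,:] = [+0.0000, +0.8333, -0.8333, +0.3333]
  T[1,:] = [+0.0000, -0.6250, +1.2500, +0.2500]
  T[2,:] = [+0.0000, +0.0595, -0.5952, +0.1667]
  T[3,:] = [+0.0000, -1.0060, +1.5595, -0.4167]
eigenvalue magnitudes: 1.1733, 0.5036, 0.5036, 0.0000.
ρ(T) = max|λ| = 1.1733; 1.1733 > 1: divergent.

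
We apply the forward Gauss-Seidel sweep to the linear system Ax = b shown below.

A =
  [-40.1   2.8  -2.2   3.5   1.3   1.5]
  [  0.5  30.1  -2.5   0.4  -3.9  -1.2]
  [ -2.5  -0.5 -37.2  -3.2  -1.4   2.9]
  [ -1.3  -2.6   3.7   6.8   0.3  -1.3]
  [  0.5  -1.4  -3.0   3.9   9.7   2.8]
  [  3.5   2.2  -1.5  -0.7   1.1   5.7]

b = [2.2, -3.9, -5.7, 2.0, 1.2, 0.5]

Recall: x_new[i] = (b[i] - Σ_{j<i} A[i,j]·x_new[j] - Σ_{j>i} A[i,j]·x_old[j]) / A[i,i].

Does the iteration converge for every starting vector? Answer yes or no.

Write A = D+L+U with D = diag(-40.1, 30.1, -37.2, 6.8, 9.7, 5.7).
Gauss-Seidel: T = -(D+L)⁻¹U, row 0 first, T[0,2] = -(-2.2)/(-40.1) = -0.0549; later rows by forward substitution.
  T[0,:] = [+0.0000 +0.0698 -0.0549 +0.0873 +0.0324 +0.0374]
  T[1,:] = [+0.0000 -0.0012 +0.0840 -0.0147 +0.1290 +0.0392]
  T[2,:] = [+0.0000 -0.0047 +0.0026 -0.0917 -0.0415 +0.0749]
  T[3,:] = [+0.0000 +0.0155 +0.0202 +0.0609 +0.0340 +0.1726]
  T[4,:] = [+0.0000 -0.0114 +0.0076 -0.0595 -0.0096 -0.3311]
  T[5,:] = [+0.0000 -0.0396 +0.0030 -0.0531 -0.0746 +0.0667]
|λ(T)| sorted: 0.1939, 0.0746, 0.0746, 0.0601, 0.0601, 0.0000.
ρ = 0.1939; 0.1939 < 1: convergent.

yes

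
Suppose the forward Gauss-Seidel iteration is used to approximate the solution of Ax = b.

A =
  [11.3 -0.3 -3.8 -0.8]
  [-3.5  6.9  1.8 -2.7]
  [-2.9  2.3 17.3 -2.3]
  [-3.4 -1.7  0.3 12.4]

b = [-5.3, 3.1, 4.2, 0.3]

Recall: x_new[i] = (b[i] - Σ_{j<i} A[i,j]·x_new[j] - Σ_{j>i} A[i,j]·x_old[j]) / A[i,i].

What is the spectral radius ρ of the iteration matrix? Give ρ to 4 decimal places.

Split A = D + L + U, D = diag(11.3, 6.9, 17.3, 12.4).
T_GS = -(D+L)⁻¹U: row 0 first, T[0,2] = -(-3.8)/(11.3) = +0.3363; later rows by forward substitution.
  T[0,:] = [+0.0000 +0.0265 +0.3363 +0.0708]
  T[1,:] = [+0.0000 +0.0135 -0.0903 +0.4272]
  T[2,:] = [+0.0000 +0.0027 +0.0684 +0.0880]
  T[3,:] = [+0.0000 +0.0091 +0.0782 +0.0759]
|λ(T)| sorted: 0.1689, 0.0447, 0.0335, 0.0000.
ρ(T) = max|λ| = 0.1689; 0.1689 < 1 ⇒ converges.

0.1689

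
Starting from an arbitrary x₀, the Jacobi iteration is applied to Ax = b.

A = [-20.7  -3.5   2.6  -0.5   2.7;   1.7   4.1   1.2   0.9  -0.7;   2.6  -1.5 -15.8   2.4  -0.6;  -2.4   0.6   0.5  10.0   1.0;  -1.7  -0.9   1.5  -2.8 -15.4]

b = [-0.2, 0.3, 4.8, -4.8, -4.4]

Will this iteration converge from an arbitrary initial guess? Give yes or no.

Split A = D + L + U, D = diag(-20.7, 4.1, -15.8, 10, -15.4).
T_J = -D⁻¹(L+U): T[1,2] = -(1.2)/(4.1) = -0.2927; T[1,1] = 0.
  T[0,:] = [+0.0000  -0.1691  +0.1256  -0.0242  +0.1304]
  T[1,:] = [-0.4146  +0.0000  -0.2927  -0.2195  +0.1707]
  T[2,:] = [+0.1646  -0.0949  +0.0000  +0.1519  -0.0380]
  T[3,:] = [+0.2400  -0.0600  -0.0500  +0.0000  -0.1000]
  T[4,:] = [-0.1104  -0.0584  +0.0974  -0.1818  +0.0000]
moduli |λ_i(T)| = 0.4436, 0.1829, 0.1829, 0.1589, 0.1589.
spectral radius ρ = 0.4436; 0.4436 < 1 ⇒ converges.

yes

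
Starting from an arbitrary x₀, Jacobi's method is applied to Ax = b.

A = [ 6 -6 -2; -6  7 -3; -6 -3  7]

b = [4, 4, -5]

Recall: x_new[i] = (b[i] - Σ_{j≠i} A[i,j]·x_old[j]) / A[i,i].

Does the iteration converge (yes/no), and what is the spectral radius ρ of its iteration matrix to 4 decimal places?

no, ρ = 1.3046

Split A = D + L + U, D = diag(6, 7, 7).
Jacobi: T = -D⁻¹(L+U), T[0,2] = -(-2)/(6) = +0.3333; T[0,0] = 0.
  T[0,:] = [+0.0000, +1.0000, +0.3333]
  T[1,:] = [+0.8571, +0.0000, +0.4286]
  T[2,:] = [+0.8571, +0.4286, +0.0000]
|eigenvalues of T|: 1.3046, 0.8760, 0.4286.
ρ = 1.3046; 1.3046 > 1 ⇒ diverges.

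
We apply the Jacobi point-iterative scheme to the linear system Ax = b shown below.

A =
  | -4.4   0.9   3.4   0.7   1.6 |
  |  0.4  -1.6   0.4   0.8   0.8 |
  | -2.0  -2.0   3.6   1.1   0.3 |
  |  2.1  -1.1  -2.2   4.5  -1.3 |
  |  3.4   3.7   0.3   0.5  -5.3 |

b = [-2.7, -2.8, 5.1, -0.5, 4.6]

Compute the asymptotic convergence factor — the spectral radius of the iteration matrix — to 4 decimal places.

A = D + L + U where D = diag(-4.4, -1.6, 3.6, 4.5, -5.3).
T_J = -D⁻¹(L+U): T[4,3] = -(0.5)/(-5.3) = +0.0943; T[4,4] = 0.
  T[0,:] = [+0.0000 +0.2045 +0.7727 +0.1591 +0.3636]
  T[1,:] = [+0.2500 +0.0000 +0.2500 +0.5000 +0.5000]
  T[2,:] = [+0.5556 +0.5556 +0.0000 -0.3056 -0.0833]
  T[3,:] = [-0.4667 +0.2444 +0.4889 +0.0000 +0.2889]
  T[4,:] = [+0.6415 +0.6981 +0.0566 +0.0943 +0.0000]
eigenvalue magnitudes: 1.2254, 0.7347, 0.7347, 0.2893, 0.2130.
ρ = 1.2254; 1.2254 > 1: divergent.

1.2254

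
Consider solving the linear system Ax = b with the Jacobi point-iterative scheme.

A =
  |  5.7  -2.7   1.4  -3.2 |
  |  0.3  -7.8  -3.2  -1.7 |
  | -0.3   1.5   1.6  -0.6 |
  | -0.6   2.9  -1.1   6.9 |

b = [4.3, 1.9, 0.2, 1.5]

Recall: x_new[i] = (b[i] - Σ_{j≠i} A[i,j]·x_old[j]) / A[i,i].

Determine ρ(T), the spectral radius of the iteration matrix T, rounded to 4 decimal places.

Write A = D+L+U with D = diag(5.7, -7.8, 1.6, 6.9).
Jacobi T = -D⁻¹(L+U): T[0,3] = -(-3.2)/(5.7) = +0.5614; T[0,0] = 0.
  T[0,:] = [+0.0000, +0.4737, -0.2456, +0.5614]
  T[1,:] = [+0.0385, +0.0000, -0.4103, -0.2179]
  T[2,:] = [+0.1875, -0.9375, +0.0000, +0.3750]
  T[3,:] = [+0.0870, -0.4203, +0.1594, +0.0000]
eigenvalue magnitudes: 0.7829, 0.6600, 0.2316, 0.1088.
ρ = 0.7829; 0.7829 < 1: convergent.

0.7829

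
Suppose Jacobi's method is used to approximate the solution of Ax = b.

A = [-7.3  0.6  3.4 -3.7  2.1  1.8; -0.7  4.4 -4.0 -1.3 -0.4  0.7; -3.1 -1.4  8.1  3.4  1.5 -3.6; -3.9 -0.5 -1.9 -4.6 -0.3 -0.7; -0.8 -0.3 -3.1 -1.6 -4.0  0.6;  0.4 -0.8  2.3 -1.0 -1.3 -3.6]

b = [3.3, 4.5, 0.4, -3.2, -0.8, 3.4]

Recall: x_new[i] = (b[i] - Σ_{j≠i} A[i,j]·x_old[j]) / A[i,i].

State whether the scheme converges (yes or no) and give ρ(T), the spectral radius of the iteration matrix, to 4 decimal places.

Split A = D + L + U, D = diag(-7.3, 4.4, 8.1, -4.6, -4, -3.6).
Jacobi: T = -D⁻¹(L+U), T[2,0] = -(-3.1)/(8.1) = +0.3827; T[2,2] = 0.
  T[0,:] = [+0.0000 +0.0822 +0.4658 -0.5068 +0.2877 +0.2466]
  T[1,:] = [+0.1591 +0.0000 +0.9091 +0.2955 +0.0909 -0.1591]
  T[2,:] = [+0.3827 +0.1728 +0.0000 -0.4198 -0.1852 +0.4444]
  T[3,:] = [-0.8478 -0.1087 -0.4130 +0.0000 -0.0652 -0.1522]
  T[4,:] = [-0.2000 -0.0750 -0.7750 -0.4000 +0.0000 +0.1500]
  T[5,:] = [+0.1111 -0.2222 +0.6389 -0.2778 -0.3611 +0.0000]
|λ(T)| sorted: 1.2770, 0.7583, 0.5584, 0.3583, 0.2648, 0.0538.
spectral radius ρ = 1.2770; 1.2770 > 1 ⇒ diverges.

no, ρ = 1.2770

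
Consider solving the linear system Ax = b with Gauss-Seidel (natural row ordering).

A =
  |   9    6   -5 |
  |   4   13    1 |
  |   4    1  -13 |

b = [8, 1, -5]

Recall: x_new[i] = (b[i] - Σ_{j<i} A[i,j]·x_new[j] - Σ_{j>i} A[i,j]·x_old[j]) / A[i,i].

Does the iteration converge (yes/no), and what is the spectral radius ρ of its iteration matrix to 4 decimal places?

yes, ρ = 0.3968

Let D = diag(9, 13, -13); L, U the strict triangles.
T_GS = -(D+L)⁻¹U: row 0 first, T[0,1] = -(6)/(9) = -0.6667; later rows by forward substitution.
  T[0,:] = [+0.0000  -0.6667  +0.5556]
  T[1,:] = [+0.0000  +0.2051  -0.2479]
  T[2,:] = [+0.0000  -0.1893  +0.1519]
eigenvalue magnitudes: 0.3968, 0.0398, 0.0000.
ρ = 0.3968; 0.3968 < 1, so it converges for any x₀.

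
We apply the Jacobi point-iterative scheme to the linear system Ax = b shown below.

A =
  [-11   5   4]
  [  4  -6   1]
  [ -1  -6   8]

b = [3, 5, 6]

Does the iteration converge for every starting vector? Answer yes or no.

yes

Write A = D+L+U with D = diag(-11, -6, 8).
Jacobi: T = -D⁻¹(L+U), T[2,1] = -(-6)/(8) = +0.7500; T[2,2] = 0.
  T[0,:] = [+0.0000 +0.4545 +0.3636]
  T[1,:] = [+0.6667 +0.0000 +0.1667]
  T[2,:] = [+0.1250 +0.7500 +0.0000]
|roots of det(T-λI)|: 0.8377, 0.4778, 0.4778.
ρ = 0.8377; 0.8377 < 1, so it converges for any x₀.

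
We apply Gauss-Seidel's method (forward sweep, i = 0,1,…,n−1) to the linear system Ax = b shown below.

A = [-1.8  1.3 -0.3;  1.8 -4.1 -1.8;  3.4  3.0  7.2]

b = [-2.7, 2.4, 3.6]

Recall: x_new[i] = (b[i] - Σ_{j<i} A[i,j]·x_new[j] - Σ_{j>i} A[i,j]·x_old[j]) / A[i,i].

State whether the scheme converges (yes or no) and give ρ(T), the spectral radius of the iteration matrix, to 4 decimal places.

yes, ρ = 0.7970

Let D = diag(-1.8, -4.1, 7.2); L, U the strict triangles.
GS T = -(D+L)⁻¹U: row 0 first, T[0,1] = -(1.3)/(-1.8) = +0.7222; later rows by forward substitution.
  T[0,:] = [+0.0000, +0.7222, -0.1667]
  T[1,:] = [+0.0000, +0.3171, -0.5122]
  T[2,:] = [+0.0000, -0.4732, +0.2921]
eigenvalue magnitudes: 0.7970, 0.1879, 0.0000.
ρ = 0.7970; 0.7970 < 1, so it converges for any x₀.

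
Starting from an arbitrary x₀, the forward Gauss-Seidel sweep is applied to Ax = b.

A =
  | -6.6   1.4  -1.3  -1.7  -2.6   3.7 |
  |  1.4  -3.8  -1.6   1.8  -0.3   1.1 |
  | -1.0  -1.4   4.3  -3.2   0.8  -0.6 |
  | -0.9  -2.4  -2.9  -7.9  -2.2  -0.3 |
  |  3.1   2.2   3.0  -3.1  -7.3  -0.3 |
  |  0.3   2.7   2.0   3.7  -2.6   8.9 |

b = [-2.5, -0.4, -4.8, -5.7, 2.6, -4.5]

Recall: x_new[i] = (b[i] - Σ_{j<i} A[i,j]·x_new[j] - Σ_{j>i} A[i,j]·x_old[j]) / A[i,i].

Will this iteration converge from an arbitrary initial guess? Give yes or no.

yes

Diagonal D = diag(-6.6, -3.8, 4.3, -7.9, -7.3, 8.9); L, U strict lower/upper.
T_GS = -(D+L)⁻¹U: row 0 first, T[0,5] = -(3.7)/(-6.6) = +0.5606; later rows by forward substitution.
  T[0,:] = [+0.0000  +0.2121  -0.1970  -0.2576  -0.3939  +0.5606]
  T[1,:] = [+0.0000  +0.0781  -0.4936  +0.3788  -0.2241  +0.4960]
  T[2,:] = [+0.0000  +0.0748  -0.2065  +0.8076  -0.3506  +0.4314]
  T[3,:] = [+0.0000  -0.0754  +0.2482  -0.3822  -0.0368  -0.4109]
  T[4,:] = [+0.0000  +0.1764  -0.4227  +0.4990  -0.3633  +0.6982]
  T[5,:] = [+0.0000  +0.0352  -0.0239  +0.0169  +0.0692  +0.1085]
|eigenvalues of T|: 0.8336, 0.3581, 0.2493, 0.0283, 0.0122, 0.0000.
ρ(T) = max|λ| = 0.8336; 0.8336 < 1 ⇒ converges.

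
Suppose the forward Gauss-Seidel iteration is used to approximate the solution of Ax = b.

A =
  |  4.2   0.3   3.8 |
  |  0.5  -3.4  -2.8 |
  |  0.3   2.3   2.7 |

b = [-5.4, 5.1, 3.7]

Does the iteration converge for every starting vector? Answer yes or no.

yes

Diagonal D = diag(4.2, -3.4, 2.7); L, U strict lower/upper.
Gauss-Seidel: T = -(D+L)⁻¹U, row 0 first, T[0,2] = -(3.8)/(4.2) = -0.9048; later rows by forward substitution.
  T[0,:] = [+0.0000  -0.0714  -0.9048]
  T[1,:] = [+0.0000  -0.0105  -0.9566]
  T[2,:] = [+0.0000  +0.0169  +0.9154]
|roots of det(T-λI)|: 0.8976, 0.0073, 0.0000.
ρ(T) = max|λ| = 0.8976; 0.8976 < 1, so it converges for any x₀.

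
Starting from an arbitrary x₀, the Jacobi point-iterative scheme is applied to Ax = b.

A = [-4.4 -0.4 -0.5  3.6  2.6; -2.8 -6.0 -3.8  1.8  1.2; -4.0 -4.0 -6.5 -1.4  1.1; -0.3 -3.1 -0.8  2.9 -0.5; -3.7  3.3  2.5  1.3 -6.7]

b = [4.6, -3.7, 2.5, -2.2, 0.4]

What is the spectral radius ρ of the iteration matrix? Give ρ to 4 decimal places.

A = D + L + U where D = diag(-4.4, -6, -6.5, 2.9, -6.7).
Jacobi T = -D⁻¹(L+U): T[0,4] = -(2.6)/(-4.4) = +0.5909; T[0,0] = 0.
  T[0,:] = [+0.0000  -0.0909  -0.1136  +0.8182  +0.5909]
  T[1,:] = [-0.4667  +0.0000  -0.6333  +0.3000  +0.2000]
  T[2,:] = [-0.6154  -0.6154  +0.0000  -0.2154  +0.1692]
  T[3,:] = [+0.1034  +1.0690  +0.2759  +0.0000  +0.1724]
  T[4,:] = [-0.5522  +0.4925  +0.3731  +0.1940  +0.0000]
|eigenvalues of T|: 1.2385, 0.8592, 0.8592, 0.8255, 0.3455.
spectral radius ρ = 1.2385; 1.2385 > 1, so it fails to converge.

1.2385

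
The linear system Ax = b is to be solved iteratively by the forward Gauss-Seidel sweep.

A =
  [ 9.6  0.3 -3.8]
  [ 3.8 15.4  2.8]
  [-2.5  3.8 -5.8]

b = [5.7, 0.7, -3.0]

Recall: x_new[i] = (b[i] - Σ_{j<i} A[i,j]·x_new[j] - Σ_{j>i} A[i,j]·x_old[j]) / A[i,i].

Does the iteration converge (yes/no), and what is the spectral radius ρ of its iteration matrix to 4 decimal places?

A = D + L + U where D = diag(9.6, 15.4, -5.8).
T_GS = -(D+L)⁻¹U: row 0 first, T[0,1] = -(0.3)/(9.6) = -0.0312; later rows by forward substitution.
  T[0,:] = [+0.0000  -0.0312  +0.3958]
  T[1,:] = [+0.0000  +0.0077  -0.2795]
  T[2,:] = [+0.0000  +0.0185  -0.3537]
eigenvalue magnitudes: 0.3388, 0.0072, 0.0000.
ρ = 0.3388; 0.3388 < 1, so it converges for any x₀.

yes, ρ = 0.3388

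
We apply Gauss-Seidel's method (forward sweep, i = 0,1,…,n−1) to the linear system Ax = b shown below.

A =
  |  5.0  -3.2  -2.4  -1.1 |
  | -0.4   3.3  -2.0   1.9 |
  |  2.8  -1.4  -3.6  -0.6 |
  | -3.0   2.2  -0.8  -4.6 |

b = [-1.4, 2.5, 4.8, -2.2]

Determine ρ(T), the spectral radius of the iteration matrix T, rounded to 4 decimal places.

Write A = D+L+U with D = diag(5, 3.3, -3.6, -4.6).
GS T = -(D+L)⁻¹U: row 0 first, T[0,2] = -(-2.4)/(5) = +0.4800; later rows by forward substitution.
  T[0,:] = [+0.0000  +0.6400  +0.4800  +0.2200]
  T[1,:] = [+0.0000  +0.0776  +0.6642  -0.5491]
  T[2,:] = [+0.0000  +0.4676  +0.1150  +0.2180]
  T[3,:] = [+0.0000  -0.4616  -0.0154  -0.4440]
moduli |λ_i(T)| = 0.9045, 0.7180, 0.0649, 0.0000.
ρ = 0.9045; 0.9045 < 1 ⇒ converges.

0.9045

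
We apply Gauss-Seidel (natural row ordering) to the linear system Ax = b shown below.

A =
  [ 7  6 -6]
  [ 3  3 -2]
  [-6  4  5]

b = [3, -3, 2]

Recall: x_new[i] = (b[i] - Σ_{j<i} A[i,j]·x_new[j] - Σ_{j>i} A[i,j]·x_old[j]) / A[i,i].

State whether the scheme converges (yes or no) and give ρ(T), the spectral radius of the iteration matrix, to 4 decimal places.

no, ρ = 1.6130

Diagonal D = diag(7, 3, 5); L, U strict lower/upper.
Gauss-Seidel: T = -(D+L)⁻¹U, row 0 first, T[0,1] = -(6)/(7) = -0.8571; later rows by forward substitution.
  T[0,:] = [+0.0000  -0.8571  +0.8571]
  T[1,:] = [+0.0000  +0.8571  -0.1905]
  T[2,:] = [+0.0000  -1.7143  +1.1810]
|eigenvalues of T|: 1.6130, 0.4251, 0.0000.
spectral radius ρ = 1.6130; 1.6130 > 1 ⇒ diverges.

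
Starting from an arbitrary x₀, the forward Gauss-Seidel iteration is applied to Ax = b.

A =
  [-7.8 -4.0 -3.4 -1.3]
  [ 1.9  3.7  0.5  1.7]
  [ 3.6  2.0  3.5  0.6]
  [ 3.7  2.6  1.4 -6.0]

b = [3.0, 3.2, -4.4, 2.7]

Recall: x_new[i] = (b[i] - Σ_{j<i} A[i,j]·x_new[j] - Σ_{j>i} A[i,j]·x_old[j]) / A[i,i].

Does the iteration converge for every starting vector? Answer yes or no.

Let D = diag(-7.8, 3.7, 3.5, -6); L, U the strict triangles.
GS T = -(D+L)⁻¹U: row 0 first, T[0,2] = -(-3.4)/(-7.8) = -0.4359; later rows by forward substitution.
  T[0,:] = [+0.0000 -0.5128 -0.4359 -0.1667]
  T[1,:] = [+0.0000 +0.2633 +0.0887 -0.3739]
  T[2,:] = [+0.0000 +0.3770 +0.3977 +0.2136]
  T[3,:] = [+0.0000 -0.1142 -0.1376 -0.2149]
|λ(T)| sorted: 0.5709, 0.1917, 0.0669, 0.0000.
ρ(T) = max|λ| = 0.5709; 0.5709 < 1: convergent.

yes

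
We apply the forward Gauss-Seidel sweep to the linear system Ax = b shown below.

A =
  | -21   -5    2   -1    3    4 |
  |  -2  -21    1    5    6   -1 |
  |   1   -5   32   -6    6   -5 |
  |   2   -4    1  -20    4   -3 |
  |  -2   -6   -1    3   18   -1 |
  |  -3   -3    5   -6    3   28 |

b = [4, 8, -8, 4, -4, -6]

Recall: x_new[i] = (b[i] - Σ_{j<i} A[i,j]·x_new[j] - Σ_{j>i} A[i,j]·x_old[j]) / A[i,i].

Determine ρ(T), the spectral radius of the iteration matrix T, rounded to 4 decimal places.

0.1861

Diagonal D = diag(-21, -21, 32, -20, 18, 28); L, U strict lower/upper.
GS T = -(D+L)⁻¹U: row 0 first, T[0,3] = -(-1)/(-21) = -0.0476; later rows by forward substitution.
  T[0,:] = [+0.0000  -0.2381  +0.0952  -0.0476  +0.1429  +0.1905]
  T[1,:] = [+0.0000  +0.0227  +0.0385  +0.2426  +0.2721  -0.0658]
  T[2,:] = [+0.0000  +0.0110  +0.0030  +0.2269  -0.1494  +0.1400]
  T[3,:] = [+0.0000  -0.0278  +0.0020  -0.0419  +0.1524  -0.1108]
  T[4,:] = [+0.0000  -0.0137  +0.0233  +0.0952  +0.0729  +0.0810]
  T[5,:] = [+0.0000  -0.0295  +0.0117  -0.0388  +0.0960  -0.0441]
|λ(T)| sorted: 0.1861, 0.1210, 0.1210, 0.0305, 0.0305, 0.0000.
ρ = 0.1861; 0.1861 < 1: convergent.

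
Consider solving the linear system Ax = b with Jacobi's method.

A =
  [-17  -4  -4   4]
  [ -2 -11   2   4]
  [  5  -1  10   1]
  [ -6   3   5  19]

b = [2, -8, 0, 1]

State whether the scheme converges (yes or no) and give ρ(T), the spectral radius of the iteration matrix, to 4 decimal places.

yes, ρ = 0.5297

Split A = D + L + U, D = diag(-17, -11, 10, 19).
Jacobi: T = -D⁻¹(L+U), T[0,2] = -(-4)/(-17) = -0.2353; T[0,0] = 0.
  T[0,:] = [+0.0000, -0.2353, -0.2353, +0.2353]
  T[1,:] = [-0.1818, +0.0000, +0.1818, +0.3636]
  T[2,:] = [-0.5000, +0.1000, +0.0000, -0.1000]
  T[3,:] = [+0.3158, -0.1579, -0.2632, +0.0000]
|λ(T)| sorted: 0.5297, 0.3092, 0.3092, 0.0622.
ρ(T) = max|λ| = 0.5297; 0.5297 < 1: convergent.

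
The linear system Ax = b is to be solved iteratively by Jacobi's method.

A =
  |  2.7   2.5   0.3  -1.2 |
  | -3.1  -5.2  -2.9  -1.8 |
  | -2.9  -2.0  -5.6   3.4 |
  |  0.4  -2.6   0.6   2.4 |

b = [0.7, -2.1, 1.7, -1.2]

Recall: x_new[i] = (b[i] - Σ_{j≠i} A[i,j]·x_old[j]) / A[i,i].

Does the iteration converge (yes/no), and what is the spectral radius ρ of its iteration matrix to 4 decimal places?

Diagonal D = diag(2.7, -5.2, -5.6, 2.4); L, U strict lower/upper.
Jacobi T = -D⁻¹(L+U): T[3,1] = -(-2.6)/(2.4) = +1.0833; T[3,3] = 0.
  T[0,:] = [+0.0000 -0.9259 -0.1111 +0.4444]
  T[1,:] = [-0.5962 +0.0000 -0.5577 -0.3462]
  T[2,:] = [-0.5179 -0.3571 +0.0000 +0.6071]
  T[3,:] = [-0.1667 +1.0833 -0.2500 +0.0000]
moduli |λ_i(T)| = 1.1279, 0.9055, 0.9055, 0.2926.
ρ(T) = max|λ| = 1.1279; 1.1279 > 1, so it fails to converge.

no, ρ = 1.1279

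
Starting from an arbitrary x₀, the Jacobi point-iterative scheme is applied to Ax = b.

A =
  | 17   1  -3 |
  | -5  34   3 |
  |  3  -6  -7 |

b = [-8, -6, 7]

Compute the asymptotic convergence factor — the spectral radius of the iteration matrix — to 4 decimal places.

Let D = diag(17, 34, -7); L, U the strict triangles.
Jacobi T = -D⁻¹(L+U): T[0,1] = -(1)/(17) = -0.0588; T[0,0] = 0.
  T[0,:] = [+0.0000, -0.0588, +0.1765]
  T[1,:] = [+0.1471, +0.0000, -0.0882]
  T[2,:] = [+0.4286, -0.8571, +0.0000]
moduli |λ_i(T)| = 0.4344, 0.2502, 0.1842.
ρ(T) = max|λ| = 0.4344; 0.4344 < 1: convergent.

0.4344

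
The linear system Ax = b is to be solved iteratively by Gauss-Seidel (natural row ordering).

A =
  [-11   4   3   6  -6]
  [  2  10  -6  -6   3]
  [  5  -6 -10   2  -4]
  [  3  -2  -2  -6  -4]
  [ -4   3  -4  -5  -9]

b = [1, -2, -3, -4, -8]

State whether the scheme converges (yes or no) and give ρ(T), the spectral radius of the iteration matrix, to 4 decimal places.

A = D + L + U where D = diag(-11, 10, -10, -6, -9).
T_GS = -(D+L)⁻¹U: row 0 first, T[0,3] = -(6)/(-11) = +0.5455; later rows by forward substitution.
  T[0,:] = [+0.0000, +0.3636, +0.2727, +0.5455, -0.5455]
  T[1,:] = [+0.0000, -0.0727, +0.5455, +0.4909, -0.1909]
  T[2,:] = [+0.0000, +0.2255, -0.1909, +0.1782, -0.5582]
  T[3,:] = [+0.0000, +0.1309, +0.0182, +0.0497, -0.6897]
  T[4,:] = [+0.0000, -0.3588, +0.1354, -0.1856, +0.8100]
eigenvalue magnitudes: 1.1306, 0.2259, 0.2250, 0.2250, 0.0000.
ρ(T) = max|λ| = 1.1306; 1.1306 > 1, so it fails to converge.

no, ρ = 1.1306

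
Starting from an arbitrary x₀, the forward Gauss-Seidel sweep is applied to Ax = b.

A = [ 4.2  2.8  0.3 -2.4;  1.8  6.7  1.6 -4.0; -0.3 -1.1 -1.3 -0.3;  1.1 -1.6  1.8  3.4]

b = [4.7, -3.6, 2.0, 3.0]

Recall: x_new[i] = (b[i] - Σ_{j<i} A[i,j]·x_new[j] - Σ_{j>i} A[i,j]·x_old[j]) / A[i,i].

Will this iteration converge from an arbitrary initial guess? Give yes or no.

Let D = diag(4.2, 6.7, -1.3, 3.4); L, U the strict triangles.
GS T = -(D+L)⁻¹U: row 0 first, T[0,2] = -(0.3)/(4.2) = -0.0714; later rows by forward substitution.
  T[0,:] = [+0.0000  -0.6667  -0.0714  +0.5714]
  T[1,:] = [+0.0000  +0.1791  -0.2196  +0.4435]
  T[2,:] = [+0.0000  +0.0023  +0.2023  -0.7379]
  T[3,:] = [+0.0000  +0.2988  -0.1873  +0.4145]
|λ(T)| sorted: 0.8955, 0.1152, 0.1152, 0.0000.
spectral radius ρ = 0.8955; 0.8955 < 1, so it converges for any x₀.

yes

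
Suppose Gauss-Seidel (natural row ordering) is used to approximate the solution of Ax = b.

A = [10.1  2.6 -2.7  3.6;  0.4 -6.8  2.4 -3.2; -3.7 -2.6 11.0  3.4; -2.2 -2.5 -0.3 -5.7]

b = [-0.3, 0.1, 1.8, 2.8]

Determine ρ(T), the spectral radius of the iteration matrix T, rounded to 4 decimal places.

0.5068

A = D + L + U where D = diag(10.1, -6.8, 11, -5.7).
T_GS = -(D+L)⁻¹U: row 0 first, T[0,2] = -(-2.7)/(10.1) = +0.2673; later rows by forward substitution.
  T[0,:] = [+0.0000  -0.2574  +0.2673  -0.3564]
  T[1,:] = [+0.0000  -0.0151  +0.3687  -0.4916]
  T[2,:] = [+0.0000  -0.0902  +0.1771  -0.5452]
  T[3,:] = [+0.0000  +0.1107  -0.2742  +0.3819]
|λ(T)| sorted: 0.5068, 0.1659, 0.1289, 0.0000.
ρ(T) = max|λ| = 0.5068; 0.5068 < 1: convergent.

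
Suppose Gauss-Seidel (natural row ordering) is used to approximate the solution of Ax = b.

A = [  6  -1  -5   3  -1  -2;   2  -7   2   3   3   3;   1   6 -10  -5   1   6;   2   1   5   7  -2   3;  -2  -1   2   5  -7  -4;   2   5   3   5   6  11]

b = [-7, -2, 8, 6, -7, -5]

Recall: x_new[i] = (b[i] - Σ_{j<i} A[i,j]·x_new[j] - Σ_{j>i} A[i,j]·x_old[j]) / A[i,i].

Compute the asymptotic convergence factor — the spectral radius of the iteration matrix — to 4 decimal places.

1.5468

A = D + L + U where D = diag(6, -7, -10, 7, -7, 11).
Gauss-Seidel: T = -(D+L)⁻¹U, row 0 first, T[0,5] = -(-2)/(6) = +0.3333; later rows by forward substitution.
  T[0,:] = [+0.0000 +0.1667 +0.8333 -0.5000 +0.1667 +0.3333]
  T[1,:] = [+0.0000 +0.0476 +0.5238 +0.2857 +0.4762 +0.5238]
  T[2,:] = [+0.0000 +0.0452 +0.3976 -0.3786 +0.4024 +0.9476]
  T[3,:] = [+0.0000 -0.0867 -0.5969 +0.3724 -0.1173 -1.2755]
  T[4,:] = [+0.0000 -0.1034 -0.6257 +0.2599 -0.0845 -1.3818]
  T[5,:] = [+0.0000 +0.0316 +0.1146 -0.2468 -0.2571 +0.7764]
moduli |λ_i(T)| = 1.5468, 0.2869, 0.2869, 0.1663, 0.0334, 0.0000.
ρ = 1.5468; 1.5468 > 1, so it fails to converge.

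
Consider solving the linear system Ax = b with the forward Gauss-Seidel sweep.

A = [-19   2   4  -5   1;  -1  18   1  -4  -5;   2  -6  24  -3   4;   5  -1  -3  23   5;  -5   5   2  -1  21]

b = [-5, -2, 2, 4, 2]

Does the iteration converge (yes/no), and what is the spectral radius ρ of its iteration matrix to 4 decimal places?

Let D = diag(-19, 18, 24, 23, 21); L, U the strict triangles.
T_GS = -(D+L)⁻¹U: row 0 first, T[0,3] = -(-5)/(-19) = -0.2632; later rows by forward substitution.
  T[0,:] = [+0.0000, +0.1053, +0.2105, -0.2632, +0.0526]
  T[1,:] = [+0.0000, +0.0058, -0.0439, +0.2076, +0.2807]
  T[2,:] = [+0.0000, -0.0073, -0.0285, +0.1988, -0.1009]
  T[3,:] = [+0.0000, -0.0236, -0.0514, +0.0922, -0.2298]
  T[4,:] = [+0.0000, +0.0232, +0.0608, -0.1266, -0.0556]
eigenvalue magnitudes: 0.1923, 0.1285, 0.1285, 0.0119, 0.0000.
ρ = 0.1923; 0.1923 < 1: convergent.

yes, ρ = 0.1923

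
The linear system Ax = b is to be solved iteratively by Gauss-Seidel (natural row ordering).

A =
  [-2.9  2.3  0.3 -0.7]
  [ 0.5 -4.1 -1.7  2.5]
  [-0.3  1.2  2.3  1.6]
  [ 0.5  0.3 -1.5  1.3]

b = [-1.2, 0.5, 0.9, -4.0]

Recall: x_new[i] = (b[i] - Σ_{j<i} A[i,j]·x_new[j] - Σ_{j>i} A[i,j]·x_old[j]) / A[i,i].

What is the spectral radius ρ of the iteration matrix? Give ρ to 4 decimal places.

0.8821

Let D = diag(-2.9, -4.1, 2.3, 1.3); L, U the strict triangles.
Gauss-Seidel: T = -(D+L)⁻¹U, row 0 first, T[0,2] = -(0.3)/(-2.9) = +0.1034; later rows by forward substitution.
  T[0,:] = [+0.0000  +0.7931  +0.1034  -0.2414]
  T[1,:] = [+0.0000  +0.0967  -0.4020  +0.5803]
  T[2,:] = [+0.0000  +0.0530  +0.2232  -1.0299]
  T[3,:] = [+0.0000  -0.2662  +0.3106  -1.2294]
eigenvalue magnitudes: 0.8821, 0.3158, 0.3158, 0.0000.
ρ(T) = max|λ| = 0.8821; 0.8821 < 1 ⇒ converges.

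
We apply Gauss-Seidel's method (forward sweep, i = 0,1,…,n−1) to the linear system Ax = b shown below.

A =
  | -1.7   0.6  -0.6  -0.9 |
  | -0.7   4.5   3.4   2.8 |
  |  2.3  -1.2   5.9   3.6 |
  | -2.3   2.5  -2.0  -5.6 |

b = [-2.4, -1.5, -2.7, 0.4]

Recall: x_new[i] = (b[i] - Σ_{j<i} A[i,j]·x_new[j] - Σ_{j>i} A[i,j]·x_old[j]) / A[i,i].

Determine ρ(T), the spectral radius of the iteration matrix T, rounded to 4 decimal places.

0.5619

Diagonal D = diag(-1.7, 4.5, 5.9, -5.6); L, U strict lower/upper.
Gauss-Seidel: T = -(D+L)⁻¹U, row 0 first, T[0,1] = -(0.6)/(-1.7) = +0.3529; later rows by forward substitution.
  T[0,:] = [+0.0000, +0.3529, -0.3529, -0.5294]
  T[1,:] = [+0.0000, +0.0549, -0.8105, -0.7046]
  T[2,:] = [+0.0000, -0.1264, -0.0273, -0.5471]
  T[3,:] = [+0.0000, -0.0753, -0.2071, +0.0983]
|λ(T)| sorted: 0.5619, 0.3449, 0.3449, 0.0000.
ρ(T) = max|λ| = 0.5619; 0.5619 < 1: convergent.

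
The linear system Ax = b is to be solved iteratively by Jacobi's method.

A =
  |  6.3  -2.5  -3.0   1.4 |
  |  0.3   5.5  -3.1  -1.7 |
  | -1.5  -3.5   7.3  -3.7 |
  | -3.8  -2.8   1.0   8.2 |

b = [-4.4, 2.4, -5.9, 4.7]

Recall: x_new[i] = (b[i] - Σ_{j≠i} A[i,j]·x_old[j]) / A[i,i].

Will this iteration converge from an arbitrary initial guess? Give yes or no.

Split A = D + L + U, D = diag(6.3, 5.5, 7.3, 8.2).
Jacobi: T = -D⁻¹(L+U), T[3,1] = -(-2.8)/(8.2) = +0.3415; T[3,3] = 0.
  T[0,:] = [+0.0000, +0.3968, +0.4762, -0.2222]
  T[1,:] = [-0.0545, +0.0000, +0.5636, +0.3091]
  T[2,:] = [+0.2055, +0.4795, +0.0000, +0.5068]
  T[3,:] = [+0.4634, +0.3415, -0.1220, +0.0000]
moduli |λ_i(T)| = 0.8602, 0.5222, 0.5222, 0.3595.
spectral radius ρ = 0.8602; 0.8602 < 1: convergent.

yes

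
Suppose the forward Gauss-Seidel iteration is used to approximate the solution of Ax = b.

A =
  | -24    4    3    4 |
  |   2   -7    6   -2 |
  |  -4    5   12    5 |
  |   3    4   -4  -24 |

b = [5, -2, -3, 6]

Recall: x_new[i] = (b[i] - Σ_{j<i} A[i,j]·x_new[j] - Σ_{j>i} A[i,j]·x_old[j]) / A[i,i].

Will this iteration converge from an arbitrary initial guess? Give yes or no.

yes

Split A = D + L + U, D = diag(-24, -7, 12, -24).
GS T = -(D+L)⁻¹U: row 0 first, T[0,1] = -(4)/(-24) = +0.1667; later rows by forward substitution.
  T[0,:] = [+0.0000 +0.1667 +0.1250 +0.1667]
  T[1,:] = [+0.0000 +0.0476 +0.8929 -0.2381]
  T[2,:] = [+0.0000 +0.0357 -0.3304 -0.2619]
  T[3,:] = [+0.0000 +0.0228 +0.2195 +0.0248]
|λ(T)| sorted: 0.3090, 0.1552, 0.1552, 0.0000.
ρ(T) = max|λ| = 0.3090; 0.3090 < 1 ⇒ converges.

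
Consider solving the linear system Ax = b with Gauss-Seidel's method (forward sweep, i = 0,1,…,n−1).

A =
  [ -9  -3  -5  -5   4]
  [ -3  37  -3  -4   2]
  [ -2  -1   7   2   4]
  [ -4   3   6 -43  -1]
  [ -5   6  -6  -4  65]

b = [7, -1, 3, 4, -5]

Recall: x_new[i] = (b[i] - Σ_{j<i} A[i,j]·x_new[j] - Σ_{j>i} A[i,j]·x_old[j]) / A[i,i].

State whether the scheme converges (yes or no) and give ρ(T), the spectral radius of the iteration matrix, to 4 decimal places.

yes, ρ = 0.2422

Diagonal D = diag(-9, 37, 7, -43, 65); L, U strict lower/upper.
T_GS = -(D+L)⁻¹U: row 0 first, T[0,4] = -(4)/(-9) = +0.4444; later rows by forward substitution.
  T[0,:] = [+0.0000 -0.3333 -0.5556 -0.5556 +0.4444]
  T[1,:] = [+0.0000 -0.0270 +0.0360 +0.0631 -0.0180]
  T[2,:] = [+0.0000 -0.0991 -0.1536 -0.4354 -0.4470]
  T[3,:] = [+0.0000 +0.0153 +0.0328 -0.0047 -0.1282]
  T[4,:] = [+0.0000 -0.0314 -0.0582 -0.0890 -0.0133]
|roots of det(T-λI)|: 0.2422, 0.0751, 0.0475, 0.0160, 0.0000.
ρ(T) = max|λ| = 0.2422; 0.2422 < 1, so it converges for any x₀.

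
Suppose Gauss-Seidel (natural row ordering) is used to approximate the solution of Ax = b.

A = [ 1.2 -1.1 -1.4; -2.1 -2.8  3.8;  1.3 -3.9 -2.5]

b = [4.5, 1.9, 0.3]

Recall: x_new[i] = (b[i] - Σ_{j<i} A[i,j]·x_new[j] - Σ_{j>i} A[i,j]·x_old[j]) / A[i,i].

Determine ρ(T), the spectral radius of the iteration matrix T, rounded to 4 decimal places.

1.3222

Let D = diag(1.2, -2.8, -2.5); L, U the strict triangles.
GS T = -(D+L)⁻¹U: row 0 first, T[0,1] = -(-1.1)/(1.2) = +0.9167; later rows by forward substitution.
  T[0,:] = [+0.0000, +0.9167, +1.1667]
  T[1,:] = [+0.0000, -0.6875, +0.4821]
  T[2,:] = [+0.0000, +1.5492, -0.1455]
eigenvalue magnitudes: 1.3222, 0.4893, 0.0000.
ρ = 1.3222; 1.3222 > 1, so it fails to converge.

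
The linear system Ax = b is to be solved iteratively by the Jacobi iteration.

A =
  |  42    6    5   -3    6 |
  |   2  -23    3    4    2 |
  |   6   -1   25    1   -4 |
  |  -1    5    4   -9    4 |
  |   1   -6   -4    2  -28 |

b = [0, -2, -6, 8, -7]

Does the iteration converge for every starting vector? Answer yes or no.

Split A = D + L + U, D = diag(42, -23, 25, -9, -28).
Jacobi: T = -D⁻¹(L+U), T[1,3] = -(4)/(-23) = +0.1739; T[1,1] = 0.
  T[0,:] = [+0.0000  -0.1429  -0.1190  +0.0714  -0.1429]
  T[1,:] = [+0.0870  +0.0000  +0.1304  +0.1739  +0.0870]
  T[2,:] = [-0.2400  +0.0400  +0.0000  -0.0400  +0.1600]
  T[3,:] = [-0.1111  +0.5556  +0.4444  +0.0000  +0.4444]
  T[4,:] = [+0.0357  -0.2143  -0.1429  +0.0714  +0.0000]
|roots of det(T-λI)|: 0.2953, 0.1851, 0.1851, 0.1445, 0.1232.
ρ = 0.2953; 0.2953 < 1: convergent.

yes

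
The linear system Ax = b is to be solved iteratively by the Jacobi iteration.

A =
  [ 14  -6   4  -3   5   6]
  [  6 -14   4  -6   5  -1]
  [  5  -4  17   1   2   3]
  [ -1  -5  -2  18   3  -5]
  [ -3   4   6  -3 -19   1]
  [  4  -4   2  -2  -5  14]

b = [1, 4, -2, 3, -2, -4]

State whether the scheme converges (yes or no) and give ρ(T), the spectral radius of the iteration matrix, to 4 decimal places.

yes, ρ = 0.8611

Write A = D+L+U with D = diag(14, -14, 17, 18, -19, 14).
Jacobi T = -D⁻¹(L+U): T[0,2] = -(4)/(14) = -0.2857; T[0,0] = 0.
  T[0,:] = [+0.0000, +0.4286, -0.2857, +0.2143, -0.3571, -0.4286]
  T[1,:] = [+0.4286, +0.0000, +0.2857, -0.4286, +0.3571, -0.0714]
  T[2,:] = [-0.2941, +0.2353, +0.0000, -0.0588, -0.1176, -0.1765]
  T[3,:] = [+0.0556, +0.2778, +0.1111, +0.0000, -0.1667, +0.2778]
  T[4,:] = [-0.1579, +0.2105, +0.3158, -0.1579, +0.0000, +0.0526]
  T[5,:] = [-0.2857, +0.2857, -0.1429, +0.1429, +0.3571, +0.0000]
|λ(T)| sorted: 0.8611, 0.5520, 0.4958, 0.4958, 0.2143, 0.2143.
spectral radius ρ = 0.8611; 0.8611 < 1, so it converges for any x₀.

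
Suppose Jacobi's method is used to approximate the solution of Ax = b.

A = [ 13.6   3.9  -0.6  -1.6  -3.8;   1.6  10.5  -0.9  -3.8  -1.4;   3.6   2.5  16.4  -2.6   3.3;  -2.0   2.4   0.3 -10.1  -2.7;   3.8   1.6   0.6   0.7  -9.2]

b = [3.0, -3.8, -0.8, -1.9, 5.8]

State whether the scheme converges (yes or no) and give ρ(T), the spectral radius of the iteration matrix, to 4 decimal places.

yes, ρ = 0.5431

Split A = D + L + U, D = diag(13.6, 10.5, 16.4, -10.1, -9.2).
T_J = -D⁻¹(L+U): T[3,4] = -(-2.7)/(-10.1) = -0.2673; T[3,3] = 0.
  T[0,:] = [+0.0000, -0.2868, +0.0441, +0.1176, +0.2794]
  T[1,:] = [-0.1524, +0.0000, +0.0857, +0.3619, +0.1333]
  T[2,:] = [-0.2195, -0.1524, +0.0000, +0.1585, -0.2012]
  T[3,:] = [-0.1980, +0.2376, +0.0297, +0.0000, -0.2673]
  T[4,:] = [+0.4130, +0.1739, +0.0652, +0.0761, +0.0000]
moduli |λ_i(T)| = 0.5431, 0.3599, 0.2463, 0.2463, 0.0916.
ρ(T) = max|λ| = 0.5431; 0.5431 < 1, so it converges for any x₀.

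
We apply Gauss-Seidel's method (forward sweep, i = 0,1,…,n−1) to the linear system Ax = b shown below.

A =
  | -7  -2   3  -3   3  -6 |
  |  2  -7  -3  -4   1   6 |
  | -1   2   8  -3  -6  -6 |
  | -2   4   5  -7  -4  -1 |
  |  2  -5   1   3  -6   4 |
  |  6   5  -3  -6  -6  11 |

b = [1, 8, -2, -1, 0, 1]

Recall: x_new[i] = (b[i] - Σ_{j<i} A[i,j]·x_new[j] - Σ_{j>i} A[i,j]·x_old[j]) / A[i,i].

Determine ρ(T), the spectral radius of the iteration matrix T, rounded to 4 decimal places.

Diagonal D = diag(-7, -7, 8, -7, -6, 11); L, U strict lower/upper.
Gauss-Seidel: T = -(D+L)⁻¹U, row 0 first, T[0,1] = -(-2)/(-7) = -0.2857; later rows by forward substitution.
  T[0,:] = [+0.0000 -0.2857 +0.4286 -0.4286 +0.4286 -0.8571]
  T[1,:] = [+0.0000 -0.0816 -0.3061 -0.6939 +0.2653 +0.6122]
  T[2,:] = [+0.0000 -0.0153 +0.1301 +0.4949 +0.7372 +0.4898]
  T[3,:] = [+0.0000 +0.0241 -0.2044 +0.0794 -0.0157 +0.8017]
  T[4,:] = [+0.0000 -0.0177 +0.3174 +0.5576 +0.0368 +0.3533]
  T[5,:] = [+0.0000 +0.1922 +0.0025 +1.0316 -0.1418 +0.9528]
|λ(T)| sorted: 1.3535, 0.7293, 0.6927, 0.3166, 0.0441, 0.0000.
spectral radius ρ = 1.3535; 1.3535 > 1 ⇒ diverges.

1.3535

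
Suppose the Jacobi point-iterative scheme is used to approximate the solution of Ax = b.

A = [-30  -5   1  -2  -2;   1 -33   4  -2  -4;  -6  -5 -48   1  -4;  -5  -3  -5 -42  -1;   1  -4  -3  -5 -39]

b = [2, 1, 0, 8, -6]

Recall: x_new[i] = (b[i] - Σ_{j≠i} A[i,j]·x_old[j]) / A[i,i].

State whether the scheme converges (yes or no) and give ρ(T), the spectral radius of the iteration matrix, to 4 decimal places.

Write A = D+L+U with D = diag(-30, -33, -48, -42, -39).
Jacobi: T = -D⁻¹(L+U), T[2,3] = -(1)/(-48) = +0.0208; T[2,2] = 0.
  T[0,:] = [+0.0000  -0.1667  +0.0333  -0.0667  -0.0667]
  T[1,:] = [+0.0303  +0.0000  +0.1212  -0.0606  -0.1212]
  T[2,:] = [-0.1250  -0.1042  +0.0000  +0.0208  -0.0833]
  T[3,:] = [-0.1190  -0.0714  -0.1190  +0.0000  -0.0238]
  T[4,:] = [+0.0256  -0.1026  -0.0769  -0.1282  +0.0000]
eigenvalue magnitudes: 0.2150, 0.1643, 0.1643, 0.1405, 0.0100.
spectral radius ρ = 0.2150; 0.2150 < 1 ⇒ converges.

yes, ρ = 0.2150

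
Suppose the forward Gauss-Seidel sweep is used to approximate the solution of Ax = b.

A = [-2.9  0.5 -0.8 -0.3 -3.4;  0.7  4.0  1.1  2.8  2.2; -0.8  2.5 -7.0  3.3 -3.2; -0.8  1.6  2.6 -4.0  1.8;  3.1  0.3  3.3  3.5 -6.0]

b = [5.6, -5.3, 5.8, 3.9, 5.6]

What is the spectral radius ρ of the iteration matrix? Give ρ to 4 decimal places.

Let D = diag(-2.9, 4, -7, -4, -6); L, U the strict triangles.
GS T = -(D+L)⁻¹U: row 0 first, T[0,2] = -(-0.8)/(-2.9) = -0.2759; later rows by forward substitution.
  T[0,:] = [+0.0000, +0.1724, -0.2759, -0.1034, -1.1724]
  T[1,:] = [+0.0000, -0.0302, -0.2267, -0.6819, -0.3448]
  T[2,:] = [+0.0000, -0.0305, -0.0494, +0.2397, -0.4463]
  T[3,:] = [+0.0000, -0.0664, -0.0677, -0.0963, +0.2565]
  T[4,:] = [+0.0000, +0.0321, -0.2205, -0.0118, -0.7189]
|roots of det(T-λI)|: 0.8465, 0.2493, 0.1569, 0.1569, 0.0000.
spectral radius ρ = 0.8465; 0.8465 < 1, so it converges for any x₀.

0.8465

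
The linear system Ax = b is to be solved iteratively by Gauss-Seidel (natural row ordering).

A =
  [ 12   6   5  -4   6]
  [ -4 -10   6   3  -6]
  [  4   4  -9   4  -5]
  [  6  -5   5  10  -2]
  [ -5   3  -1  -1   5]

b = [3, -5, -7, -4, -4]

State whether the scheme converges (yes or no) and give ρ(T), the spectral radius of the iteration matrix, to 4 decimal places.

Let D = diag(12, -10, -9, 10, 5); L, U the strict triangles.
GS T = -(D+L)⁻¹U: row 0 first, T[0,3] = -(-4)/(12) = +0.3333; later rows by forward substitution.
  T[0,:] = [+0.0000  -0.5000  -0.4167  +0.3333  -0.5000]
  T[1,:] = [+0.0000  +0.2000  +0.7667  +0.1667  -0.4000]
  T[2,:] = [+0.0000  -0.1333  +0.1556  +0.6667  -0.9556]
  T[3,:] = [+0.0000  +0.4667  +0.5556  -0.4500  +0.7778]
  T[4,:] = [+0.0000  -0.5533  -0.7344  +0.2767  -0.2956]
|eigenvalues of T|: 1.4364, 1.1056, 0.1625, 0.1033, 0.0000.
spectral radius ρ = 1.4364; 1.4364 > 1: divergent.

no, ρ = 1.4364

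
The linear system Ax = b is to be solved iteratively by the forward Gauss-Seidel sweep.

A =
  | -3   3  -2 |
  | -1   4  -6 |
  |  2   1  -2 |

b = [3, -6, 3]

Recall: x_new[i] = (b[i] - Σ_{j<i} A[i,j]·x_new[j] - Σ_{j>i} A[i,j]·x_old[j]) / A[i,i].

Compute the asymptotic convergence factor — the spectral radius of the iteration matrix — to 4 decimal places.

1.3561

A = D + L + U where D = diag(-3, 4, -2).
T_GS = -(D+L)⁻¹U: row 0 first, T[0,1] = -(3)/(-3) = +1.0000; later rows by forward substitution.
  T[0,:] = [+0.0000  +1.0000  -0.6667]
  T[1,:] = [+0.0000  +0.2500  +1.3333]
  T[2,:] = [+0.0000  +1.1250  +0.0000]
moduli |λ_i(T)| = 1.3561, 1.1061, 0.0000.
spectral radius ρ = 1.3561; 1.3561 > 1, so it fails to converge.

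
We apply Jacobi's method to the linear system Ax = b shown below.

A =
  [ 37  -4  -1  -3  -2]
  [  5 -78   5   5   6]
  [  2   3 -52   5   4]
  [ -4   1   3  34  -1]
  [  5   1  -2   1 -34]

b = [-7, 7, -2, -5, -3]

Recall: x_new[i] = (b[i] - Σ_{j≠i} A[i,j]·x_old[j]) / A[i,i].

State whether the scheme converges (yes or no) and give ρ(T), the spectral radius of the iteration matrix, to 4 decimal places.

yes, ρ = 0.1840

Write A = D+L+U with D = diag(37, -78, -52, 34, -34).
Jacobi: T = -D⁻¹(L+U), T[4,1] = -(1)/(-34) = +0.0294; T[4,4] = 0.
  T[0,:] = [+0.0000 +0.1081 +0.0270 +0.0811 +0.0541]
  T[1,:] = [+0.0641 +0.0000 +0.0641 +0.0641 +0.0769]
  T[2,:] = [+0.0385 +0.0577 +0.0000 +0.0962 +0.0769]
  T[3,:] = [+0.1176 -0.0294 -0.0882 +0.0000 +0.0294]
  T[4,:] = [+0.1471 +0.0294 -0.0588 +0.0294 +0.0000]
moduli |λ_i(T)| = 0.1840, 0.0900, 0.0772, 0.0772, 0.0340.
ρ(T) = max|λ| = 0.1840; 0.1840 < 1 ⇒ converges.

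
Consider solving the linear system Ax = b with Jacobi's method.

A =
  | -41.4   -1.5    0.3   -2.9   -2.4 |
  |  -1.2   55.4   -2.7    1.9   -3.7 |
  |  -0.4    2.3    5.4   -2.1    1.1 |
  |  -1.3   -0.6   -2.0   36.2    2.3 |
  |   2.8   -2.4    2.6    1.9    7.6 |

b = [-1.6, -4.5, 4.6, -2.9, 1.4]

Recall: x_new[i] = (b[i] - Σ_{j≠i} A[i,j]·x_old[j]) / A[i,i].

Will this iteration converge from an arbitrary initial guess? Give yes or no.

yes

Let D = diag(-41.4, 55.4, 5.4, 36.2, 7.6); L, U the strict triangles.
Jacobi T = -D⁻¹(L+U): T[0,3] = -(-2.9)/(-41.4) = -0.0700; T[0,0] = 0.
  T[0,:] = [+0.0000 -0.0362 +0.0072 -0.0700 -0.0580]
  T[1,:] = [+0.0217 +0.0000 +0.0487 -0.0343 +0.0668]
  T[2,:] = [+0.0741 -0.4259 +0.0000 +0.3889 -0.2037]
  T[3,:] = [+0.0359 +0.0166 +0.0552 +0.0000 -0.0635]
  T[4,:] = [-0.3684 +0.3158 -0.3421 -0.2500 +0.0000]
|roots of det(T-λI)|: 0.4194, 0.1824, 0.1824, 0.0899, 0.0341.
ρ = 0.4194; 0.4194 < 1: convergent.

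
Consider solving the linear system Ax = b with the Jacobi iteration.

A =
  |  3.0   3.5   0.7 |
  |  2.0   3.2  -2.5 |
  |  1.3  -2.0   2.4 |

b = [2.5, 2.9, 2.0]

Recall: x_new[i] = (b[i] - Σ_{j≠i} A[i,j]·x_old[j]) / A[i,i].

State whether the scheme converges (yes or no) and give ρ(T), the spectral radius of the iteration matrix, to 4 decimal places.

Write A = D+L+U with D = diag(3, 3.2, 2.4).
Jacobi T = -D⁻¹(L+U): T[2,0] = -(1.3)/(2.4) = -0.5417; T[2,2] = 0.
  T[0,:] = [+0.0000  -1.1667  -0.2333]
  T[1,:] = [-0.6250  +0.0000  +0.7812]
  T[2,:] = [-0.5417  +0.8333  +0.0000]
eigenvalue magnitudes: 1.3955, 0.9122, 0.4833.
spectral radius ρ = 1.3955; 1.3955 > 1: divergent.

no, ρ = 1.3955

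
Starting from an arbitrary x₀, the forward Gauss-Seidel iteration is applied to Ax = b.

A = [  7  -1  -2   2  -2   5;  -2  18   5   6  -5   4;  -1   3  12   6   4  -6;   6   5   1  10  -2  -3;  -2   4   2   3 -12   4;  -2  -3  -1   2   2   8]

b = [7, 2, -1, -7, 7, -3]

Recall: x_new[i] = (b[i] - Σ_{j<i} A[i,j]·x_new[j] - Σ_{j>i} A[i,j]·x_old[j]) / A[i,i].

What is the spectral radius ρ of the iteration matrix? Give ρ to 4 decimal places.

0.6062

Split A = D + L + U, D = diag(7, 18, 12, 10, -12, 8).
T_GS = -(D+L)⁻¹U: row 0 first, T[0,4] = -(-2)/(7) = +0.2857; later rows by forward substitution.
  T[0,:] = [+0.0000, +0.1429, +0.2857, -0.2857, +0.2857, -0.7143]
  T[1,:] = [+0.0000, +0.0159, -0.2460, -0.3651, +0.3095, -0.3016]
  T[2,:] = [+0.0000, +0.0079, +0.0853, -0.4325, -0.3869, +0.5159]
  T[3,:] = [+0.0000, -0.0944, -0.0569, +0.3972, -0.0875, +0.8278]
  T[4,:] = [+0.0000, -0.0408, -0.1296, -0.0469, -0.0308, +0.6448]
  T[5,:] = [+0.0000, +0.0765, +0.0365, -0.3500, +0.1687, -0.5953]
moduli |λ_i(T)| = 0.6062, 0.2728, 0.2728, 0.2656, 0.0276, 0.0000.
ρ = 0.6062; 0.6062 < 1 ⇒ converges.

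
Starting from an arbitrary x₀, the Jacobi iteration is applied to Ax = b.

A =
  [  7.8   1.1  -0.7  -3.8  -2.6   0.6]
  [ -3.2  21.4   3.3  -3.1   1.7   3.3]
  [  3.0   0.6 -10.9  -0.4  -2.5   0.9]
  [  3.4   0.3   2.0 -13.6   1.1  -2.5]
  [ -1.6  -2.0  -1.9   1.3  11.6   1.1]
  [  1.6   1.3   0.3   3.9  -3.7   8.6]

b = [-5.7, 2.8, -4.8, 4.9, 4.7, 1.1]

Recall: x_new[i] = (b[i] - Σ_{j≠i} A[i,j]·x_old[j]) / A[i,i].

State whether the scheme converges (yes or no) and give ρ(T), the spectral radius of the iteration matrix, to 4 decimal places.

yes, ρ = 0.5640

A = D + L + U where D = diag(7.8, 21.4, -10.9, -13.6, 11.6, 8.6).
Jacobi: T = -D⁻¹(L+U), T[4,1] = -(-2)/(11.6) = +0.1724; T[4,4] = 0.
  T[0,:] = [+0.0000, -0.1410, +0.0897, +0.4872, +0.3333, -0.0769]
  T[1,:] = [+0.1495, +0.0000, -0.1542, +0.1449, -0.0794, -0.1542]
  T[2,:] = [+0.2752, +0.0550, +0.0000, -0.0367, -0.2294, +0.0826]
  T[3,:] = [+0.2500, +0.0221, +0.1471, +0.0000, +0.0809, -0.1838]
  T[4,:] = [+0.1379, +0.1724, +0.1638, -0.1121, +0.0000, -0.0948]
  T[5,:] = [-0.1860, -0.1512, -0.0349, -0.4535, +0.4302, +0.0000]
|λ(T)| sorted: 0.5640, 0.3868, 0.3868, 0.3290, 0.1429, 0.1429.
spectral radius ρ = 0.5640; 0.5640 < 1: convergent.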